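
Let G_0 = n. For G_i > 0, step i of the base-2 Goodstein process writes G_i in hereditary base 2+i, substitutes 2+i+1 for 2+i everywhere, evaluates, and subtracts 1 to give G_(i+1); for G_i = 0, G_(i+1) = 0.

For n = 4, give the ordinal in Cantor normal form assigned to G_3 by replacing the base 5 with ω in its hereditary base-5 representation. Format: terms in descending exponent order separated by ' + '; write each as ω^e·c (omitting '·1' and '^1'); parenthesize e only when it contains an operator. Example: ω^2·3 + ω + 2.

(0) 4|_2 = 2^2 ↦ 3^3|_3 = 27 ⇒ 26
(1) 26|_3 = 2·3^2 + 2·3 + 2 ↦ 2·4^2 + 2·4 + 2|_4 = 42 ⇒ 41
(2) 41|_4 = 2·4^2 + 2·4 + 1 ↦ 2·5^2 + 2·5 + 1|_5 = 61 ⇒ 60
(3) 60|_5 = 2·5^2 + 2·5 ↦ 2·6^2 + 2·6|_6 = 84 ⇒ 83

ω^2·2 + ω·2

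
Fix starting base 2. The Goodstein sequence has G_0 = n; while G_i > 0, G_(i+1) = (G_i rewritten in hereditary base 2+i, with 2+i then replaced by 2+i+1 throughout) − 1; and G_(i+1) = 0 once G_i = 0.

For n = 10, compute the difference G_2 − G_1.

step 0: 10 = 2^(2 + 1) + 2; sub 3 for 2: 3^(3 + 1) + 3; = 84; G_1 = 84−1 = 83
step 1: 83 = 3^(3 + 1) + 2; sub 4 for 3: 4^(4 + 1) + 2; = 1026; G_2 = 1026−1 = 1025

942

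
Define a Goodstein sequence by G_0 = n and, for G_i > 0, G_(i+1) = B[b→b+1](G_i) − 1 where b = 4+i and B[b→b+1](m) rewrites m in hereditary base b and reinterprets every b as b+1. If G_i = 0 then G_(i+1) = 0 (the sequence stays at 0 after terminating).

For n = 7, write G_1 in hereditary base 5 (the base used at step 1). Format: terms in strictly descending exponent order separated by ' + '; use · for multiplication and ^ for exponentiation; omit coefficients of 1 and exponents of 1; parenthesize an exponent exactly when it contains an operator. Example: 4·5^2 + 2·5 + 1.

5 + 2

i=0: 7 = 4 + 3 (b=4); 4→5: 5 + 3 = 8; 8−1 = 7
i=1: 7 = 5 + 2 (b=5); 5→6: 6 + 2 = 8; 8−1 = 7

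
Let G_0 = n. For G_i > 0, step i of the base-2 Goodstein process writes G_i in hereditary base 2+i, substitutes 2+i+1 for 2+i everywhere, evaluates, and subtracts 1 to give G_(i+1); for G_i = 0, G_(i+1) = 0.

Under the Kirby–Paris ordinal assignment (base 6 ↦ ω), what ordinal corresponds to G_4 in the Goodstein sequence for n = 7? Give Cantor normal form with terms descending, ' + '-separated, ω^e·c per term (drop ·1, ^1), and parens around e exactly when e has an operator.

[0] 7 ≡ 2^2 + 2 + 1 (base 2). Lift 3: 31. −1: 30.
[1] 30 ≡ 3^3 + 3 (base 3). Lift 4: 260. −1: 259.
[2] 259 ≡ 4^4 + 3 (base 4). Lift 5: 3128. −1: 3127.
[3] 3127 ≡ 5^5 + 2 (base 5). Lift 6: 46658. −1: 46657.
[4] 46657 ≡ 6^6 + 1 (base 6). Lift 7: 823544. −1: 823543.

ω^ω + 1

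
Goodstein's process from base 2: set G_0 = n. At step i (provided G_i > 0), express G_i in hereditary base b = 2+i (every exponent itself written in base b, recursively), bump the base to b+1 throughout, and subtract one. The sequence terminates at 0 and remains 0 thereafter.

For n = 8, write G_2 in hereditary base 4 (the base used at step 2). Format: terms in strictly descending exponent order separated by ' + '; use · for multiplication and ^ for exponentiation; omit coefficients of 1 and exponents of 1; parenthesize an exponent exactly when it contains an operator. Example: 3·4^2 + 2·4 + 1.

2·4^4 + 2·4^2 + 2·4 + 1

i=0: 8 = 2^(2 + 1) (b=2); 2→3: 3^(3 + 1) = 81; 81−1 = 80
i=1: 80 = 2·3^3 + 2·3^2 + 2·3 + 2 (b=3); 3→4: 2·4^4 + 2·4^2 + 2·4 + 2 = 554; 554−1 = 553
i=2: 553 = 2·4^4 + 2·4^2 + 2·4 + 1 (b=4); 4→5: 2·5^5 + 2·5^2 + 2·5 + 1 = 6311; 6311−1 = 6310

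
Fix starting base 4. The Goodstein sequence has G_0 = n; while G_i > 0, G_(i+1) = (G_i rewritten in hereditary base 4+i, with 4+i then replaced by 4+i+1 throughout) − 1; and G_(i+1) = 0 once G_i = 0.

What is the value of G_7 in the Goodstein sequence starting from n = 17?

[0] 17 ≡ 4^2 + 1 (base 4). Lift 5: 26. −1: 25.
[1] 25 ≡ 5^2 (base 5). Lift 6: 36. −1: 35.
[2] 35 ≡ 5·6 + 5 (base 6). Lift 7: 40. −1: 39.
[3] 39 ≡ 5·7 + 4 (base 7). Lift 8: 44. −1: 43.
[4] 43 ≡ 5·8 + 3 (base 8). Lift 9: 48. −1: 47.
[5] 47 ≡ 5·9 + 2 (base 9). Lift 10: 52. −1: 51.
[6] 51 ≡ 5·10 + 1 (base 10). Lift 11: 56. −1: 55.
[7] 55 ≡ 5·11 (base 11). Lift 12: 60. −1: 59.

55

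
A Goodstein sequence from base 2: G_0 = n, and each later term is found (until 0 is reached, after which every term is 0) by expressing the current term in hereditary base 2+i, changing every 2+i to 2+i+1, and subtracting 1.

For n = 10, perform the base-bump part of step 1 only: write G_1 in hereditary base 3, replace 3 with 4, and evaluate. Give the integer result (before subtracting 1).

1026

i=0: 10 = 2^(2 + 1) + 2 (b=2); 2→3: 3^(3 + 1) + 3 = 84; 84−1 = 83
i=1: 83 = 3^(3 + 1) + 2 (b=3); 3→4: 4^(4 + 1) + 2 = 1026; 1026−1 = 1025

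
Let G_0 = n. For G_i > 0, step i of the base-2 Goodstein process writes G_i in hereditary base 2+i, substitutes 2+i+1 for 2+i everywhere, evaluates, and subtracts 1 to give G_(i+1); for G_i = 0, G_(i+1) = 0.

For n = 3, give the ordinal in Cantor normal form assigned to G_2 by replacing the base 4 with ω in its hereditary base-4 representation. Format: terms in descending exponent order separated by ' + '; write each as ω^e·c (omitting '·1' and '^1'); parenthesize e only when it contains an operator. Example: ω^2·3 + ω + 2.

3

G_0=3  [base 2] 2 + 1  →[2↦3]→  3 + 1 = 4  −1 ⇒ G_1=3
G_1=3  [base 3] 3  →[3↦4]→  4 = 4  −1 ⇒ G_2=3
G_2=3  [base 4] 3  →[4↦5]→  3 = 3  −1 ⇒ G_3=2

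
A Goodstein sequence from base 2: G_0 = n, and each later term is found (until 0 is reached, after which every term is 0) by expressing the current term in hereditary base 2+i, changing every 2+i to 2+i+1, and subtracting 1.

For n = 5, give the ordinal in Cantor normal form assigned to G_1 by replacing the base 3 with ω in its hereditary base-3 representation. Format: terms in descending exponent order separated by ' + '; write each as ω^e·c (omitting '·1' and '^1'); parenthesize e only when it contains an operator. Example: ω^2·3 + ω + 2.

ω^ω

base 2: 5 = 2^2 + 1; at 3: 3^3 + 1 = 28; next = 27
base 3: 27 = 3^3; at 4: 4^4 = 256; next = 255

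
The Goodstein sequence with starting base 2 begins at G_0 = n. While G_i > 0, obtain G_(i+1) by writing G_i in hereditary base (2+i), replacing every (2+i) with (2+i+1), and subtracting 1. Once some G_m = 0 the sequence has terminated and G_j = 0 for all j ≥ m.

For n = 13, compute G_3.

i=0: 13 = 2^(2 + 1) + 2^2 + 1 (b=2); 2→3: 3^(3 + 1) + 3^3 + 1 = 109; 109−1 = 108
i=1: 108 = 3^(3 + 1) + 3^3 (b=3); 3→4: 4^(4 + 1) + 4^4 = 1280; 1280−1 = 1279
i=2: 1279 = 4^(4 + 1) + 3·4^3 + 3·4^2 + 3·4 + 3 (b=4); 4→5: 5^(5 + 1) + 3·5^3 + 3·5^2 + 3·5 + 3 = 16093; 16093−1 = 16092

16092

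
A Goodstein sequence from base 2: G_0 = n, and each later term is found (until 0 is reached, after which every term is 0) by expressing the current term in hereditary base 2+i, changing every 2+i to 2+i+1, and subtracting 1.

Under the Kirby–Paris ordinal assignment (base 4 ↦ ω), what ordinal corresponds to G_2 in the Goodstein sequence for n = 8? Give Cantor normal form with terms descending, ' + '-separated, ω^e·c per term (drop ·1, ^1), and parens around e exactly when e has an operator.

8 —HB2→ 2^(2 + 1) —bump→ 3^(3 + 1) = 81 —(−1)→ 80
80 —HB3→ 2·3^3 + 2·3^2 + 2·3 + 2 —bump→ 2·4^4 + 2·4^2 + 2·4 + 2 = 554 —(−1)→ 553
553 —HB4→ 2·4^4 + 2·4^2 + 2·4 + 1 —bump→ 2·5^5 + 2·5^2 + 2·5 + 1 = 6311 —(−1)→ 6310

ω^ω·2 + ω^2·2 + ω·2 + 1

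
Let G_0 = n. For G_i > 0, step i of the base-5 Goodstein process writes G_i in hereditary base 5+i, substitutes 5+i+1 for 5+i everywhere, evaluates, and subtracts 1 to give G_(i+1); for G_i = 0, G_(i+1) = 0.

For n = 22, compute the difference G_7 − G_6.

2

G_0 = 22. HB_5(22) = 4·5 + 2. Bump = 26. G_1 = 25.
G_1 = 25. HB_6(25) = 4·6 + 1. Bump = 29. G_2 = 28.
G_2 = 28. HB_7(28) = 4·7. Bump = 32. G_3 = 31.
G_3 = 31. HB_8(31) = 3·8 + 7. Bump = 34. G_4 = 33.
G_4 = 33. HB_9(33) = 3·9 + 6. Bump = 36. G_5 = 35.
G_5 = 35. HB_10(35) = 3·10 + 5. Bump = 38. G_6 = 37.
G_6 = 37. HB_11(37) = 3·11 + 4. Bump = 40. G_7 = 39.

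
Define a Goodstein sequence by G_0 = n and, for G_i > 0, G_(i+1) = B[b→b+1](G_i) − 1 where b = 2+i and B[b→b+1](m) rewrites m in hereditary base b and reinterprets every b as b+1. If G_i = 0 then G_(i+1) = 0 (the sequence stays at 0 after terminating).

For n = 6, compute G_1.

i=0: 6 = 2^2 + 2 (b=2); 2→3: 3^3 + 3 = 30; 30−1 = 29
i=1: 29 = 3^3 + 2 (b=3); 3→4: 4^4 + 2 = 258; 258−1 = 257

29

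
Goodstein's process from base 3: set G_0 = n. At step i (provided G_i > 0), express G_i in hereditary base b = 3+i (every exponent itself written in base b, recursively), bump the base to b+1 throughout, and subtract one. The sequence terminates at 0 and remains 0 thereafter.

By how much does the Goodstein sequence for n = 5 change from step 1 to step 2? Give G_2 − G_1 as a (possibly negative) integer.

(0) 5|_3 = 3 + 2 ↦ 4 + 2|_4 = 6 ⇒ 5
(1) 5|_4 = 4 + 1 ↦ 5 + 1|_5 = 6 ⇒ 5

0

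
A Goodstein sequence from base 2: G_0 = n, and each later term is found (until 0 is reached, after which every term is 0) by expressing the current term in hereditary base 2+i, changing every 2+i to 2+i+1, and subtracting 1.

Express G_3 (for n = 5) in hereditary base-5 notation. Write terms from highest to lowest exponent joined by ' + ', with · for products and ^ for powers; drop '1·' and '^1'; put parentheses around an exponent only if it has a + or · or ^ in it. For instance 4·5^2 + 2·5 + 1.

3·5^3 + 3·5^2 + 3·5 + 2

(0) 5|_2 = 2^2 + 1 ↦ 3^3 + 1|_3 = 28 ⇒ 27
(1) 27|_3 = 3^3 ↦ 4^4|_4 = 256 ⇒ 255
(2) 255|_4 = 3·4^3 + 3·4^2 + 3·4 + 3 ↦ 3·5^3 + 3·5^2 + 3·5 + 3|_5 = 468 ⇒ 467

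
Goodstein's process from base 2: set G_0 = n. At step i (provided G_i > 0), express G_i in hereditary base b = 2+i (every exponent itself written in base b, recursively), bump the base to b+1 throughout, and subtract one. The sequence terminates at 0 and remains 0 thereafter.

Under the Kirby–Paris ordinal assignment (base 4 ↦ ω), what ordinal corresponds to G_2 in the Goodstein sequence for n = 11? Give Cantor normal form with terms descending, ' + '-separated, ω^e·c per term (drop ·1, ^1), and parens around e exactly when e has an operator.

ω^(ω + 1) + 3

[0] 11 ≡ 2^(2 + 1) + 2 + 1 (base 2). Lift 3: 85. −1: 84.
[1] 84 ≡ 3^(3 + 1) + 3 (base 3). Lift 4: 1028. −1: 1027.
[2] 1027 ≡ 4^(4 + 1) + 3 (base 4). Lift 5: 15628. −1: 15627.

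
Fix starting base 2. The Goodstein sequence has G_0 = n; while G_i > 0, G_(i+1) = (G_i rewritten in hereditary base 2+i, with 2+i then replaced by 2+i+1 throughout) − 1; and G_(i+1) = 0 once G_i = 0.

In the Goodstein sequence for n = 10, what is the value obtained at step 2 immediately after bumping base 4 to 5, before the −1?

base 2: 10 = 2^(2 + 1) + 2; at 3: 3^(3 + 1) + 3 = 84; next = 83
base 3: 83 = 3^(3 + 1) + 2; at 4: 4^(4 + 1) + 2 = 1026; next = 1025

15626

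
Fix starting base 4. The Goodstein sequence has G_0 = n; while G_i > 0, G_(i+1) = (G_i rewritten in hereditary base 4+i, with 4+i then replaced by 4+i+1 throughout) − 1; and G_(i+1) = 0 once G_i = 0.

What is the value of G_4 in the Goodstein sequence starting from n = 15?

G_0=15  [base 4] 3·4 + 3  →[4↦5]→  3·5 + 3 = 18  −1 ⇒ G_1=17
G_1=17  [base 5] 3·5 + 2  →[5↦6]→  3·6 + 2 = 20  −1 ⇒ G_2=19
G_2=19  [base 6] 3·6 + 1  →[6↦7]→  3·7 + 1 = 22  −1 ⇒ G_3=21
G_3=21  [base 7] 3·7  →[7↦8]→  3·8 = 24  −1 ⇒ G_4=23

23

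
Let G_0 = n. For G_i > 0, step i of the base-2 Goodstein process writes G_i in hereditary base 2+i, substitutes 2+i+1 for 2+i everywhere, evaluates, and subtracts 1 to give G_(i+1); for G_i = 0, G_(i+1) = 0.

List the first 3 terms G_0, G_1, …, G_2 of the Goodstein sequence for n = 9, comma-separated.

base 2: 9 = 2^(2 + 1) + 1; at 3: 3^(3 + 1) + 1 = 82; next = 81
base 3: 81 = 3^(3 + 1); at 4: 4^(4 + 1) = 1024; next = 1023

9, 81, 1023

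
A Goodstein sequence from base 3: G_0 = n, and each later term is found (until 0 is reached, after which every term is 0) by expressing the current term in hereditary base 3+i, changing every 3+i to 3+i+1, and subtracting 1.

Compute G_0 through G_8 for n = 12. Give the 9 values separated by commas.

[0] 12 ≡ 3^2 + 3 (base 3). Lift 4: 20. −1: 19.
[1] 19 ≡ 4^2 + 3 (base 4). Lift 5: 28. −1: 27.
[2] 27 ≡ 5^2 + 2 (base 5). Lift 6: 38. −1: 37.
[3] 37 ≡ 6^2 + 1 (base 6). Lift 7: 50. −1: 49.
[4] 49 ≡ 7^2 (base 7). Lift 8: 64. −1: 63.
[5] 63 ≡ 7·8 + 7 (base 8). Lift 9: 70. −1: 69.
[6] 69 ≡ 7·9 + 6 (base 9). Lift 10: 76. −1: 75.
[7] 75 ≡ 7·10 + 5 (base 10). Lift 11: 82. −1: 81.

12, 19, 27, 37, 49, 63, 69, 75, 81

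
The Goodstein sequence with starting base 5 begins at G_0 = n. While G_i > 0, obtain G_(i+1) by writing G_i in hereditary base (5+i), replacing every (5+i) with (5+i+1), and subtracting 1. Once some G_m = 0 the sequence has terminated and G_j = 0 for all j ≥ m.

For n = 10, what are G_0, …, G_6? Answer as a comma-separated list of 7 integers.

10, 11, 11, 11, 11, 11, 11

(0) 10|_5 = 2·5 ↦ 2·6|_6 = 12 ⇒ 11
(1) 11|_6 = 6 + 5 ↦ 7 + 5|_7 = 12 ⇒ 11
(2) 11|_7 = 7 + 4 ↦ 8 + 4|_8 = 12 ⇒ 11
(3) 11|_8 = 8 + 3 ↦ 9 + 3|_9 = 12 ⇒ 11
(4) 11|_9 = 9 + 2 ↦ 10 + 2|_10 = 12 ⇒ 11
(5) 11|_10 = 10 + 1 ↦ 11 + 1|_11 = 12 ⇒ 11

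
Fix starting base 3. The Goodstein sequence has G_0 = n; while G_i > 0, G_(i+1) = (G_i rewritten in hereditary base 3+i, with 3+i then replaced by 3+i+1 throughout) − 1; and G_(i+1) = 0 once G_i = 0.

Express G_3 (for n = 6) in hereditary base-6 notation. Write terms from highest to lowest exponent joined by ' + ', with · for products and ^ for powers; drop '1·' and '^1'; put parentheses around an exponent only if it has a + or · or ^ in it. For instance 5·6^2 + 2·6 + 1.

6 + 1

[0] 6 ≡ 2·3 (base 3). Lift 4: 8. −1: 7.
[1] 7 ≡ 4 + 3 (base 4). Lift 5: 8. −1: 7.
[2] 7 ≡ 5 + 2 (base 5). Lift 6: 8. −1: 7.
[3] 7 ≡ 6 + 1 (base 6). Lift 7: 8. −1: 7.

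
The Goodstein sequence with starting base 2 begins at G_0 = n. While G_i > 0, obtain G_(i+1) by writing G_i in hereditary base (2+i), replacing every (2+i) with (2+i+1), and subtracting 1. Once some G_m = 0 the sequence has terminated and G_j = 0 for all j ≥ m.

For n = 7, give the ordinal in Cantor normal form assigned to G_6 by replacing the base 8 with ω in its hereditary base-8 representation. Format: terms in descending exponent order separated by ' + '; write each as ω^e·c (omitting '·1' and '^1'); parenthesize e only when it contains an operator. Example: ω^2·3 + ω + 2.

G_0 = 7. HB_2(7) = 2^2 + 2 + 1. Bump = 31. G_1 = 30.
G_1 = 30. HB_3(30) = 3^3 + 3. Bump = 260. G_2 = 259.
G_2 = 259. HB_4(259) = 4^4 + 3. Bump = 3128. G_3 = 3127.
G_3 = 3127. HB_5(3127) = 5^5 + 2. Bump = 46658. G_4 = 46657.
G_4 = 46657. HB_6(46657) = 6^6 + 1. Bump = 823544. G_5 = 823543.
G_5 = 823543. HB_7(823543) = 7^7. Bump = 16777216. G_6 = 16777215.
G_6 = 16777215. HB_8(16777215) = 7·8^7 + 7·8^6 + 7·8^5 + 7·8^4 + 7·8^3 + 7·8^2 + 7·8 + 7. Bump = 37665880. G_7 = 37665879.

ω^7·7 + ω^6·7 + ω^5·7 + ω^4·7 + ω^3·7 + ω^2·7 + ω·7 + 7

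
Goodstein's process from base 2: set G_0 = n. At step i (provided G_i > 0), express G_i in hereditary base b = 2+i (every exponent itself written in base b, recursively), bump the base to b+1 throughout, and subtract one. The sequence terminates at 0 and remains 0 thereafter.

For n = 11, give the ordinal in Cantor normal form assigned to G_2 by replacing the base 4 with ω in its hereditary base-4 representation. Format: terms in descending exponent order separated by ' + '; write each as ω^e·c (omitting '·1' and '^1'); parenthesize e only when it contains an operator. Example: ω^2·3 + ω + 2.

i=0: 11 = 2^(2 + 1) + 2 + 1 (b=2); 2→3: 3^(3 + 1) + 3 + 1 = 85; 85−1 = 84
i=1: 84 = 3^(3 + 1) + 3 (b=3); 3→4: 4^(4 + 1) + 4 = 1028; 1028−1 = 1027

ω^(ω + 1) + 3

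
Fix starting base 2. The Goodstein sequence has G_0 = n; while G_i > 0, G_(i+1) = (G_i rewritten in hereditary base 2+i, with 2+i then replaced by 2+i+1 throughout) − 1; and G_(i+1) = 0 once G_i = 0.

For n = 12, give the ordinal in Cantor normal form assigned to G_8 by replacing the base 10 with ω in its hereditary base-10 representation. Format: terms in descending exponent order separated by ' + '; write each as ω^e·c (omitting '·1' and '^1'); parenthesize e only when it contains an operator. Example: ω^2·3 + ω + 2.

ω^(ω + 1) + ω^2·2 + ω + 1

i=0: 12 = 2^(2 + 1) + 2^2 (b=2); 2→3: 3^(3 + 1) + 3^3 = 108; 108−1 = 107
i=1: 107 = 3^(3 + 1) + 2·3^2 + 2·3 + 2 (b=3); 3→4: 4^(4 + 1) + 2·4^2 + 2·4 + 2 = 1066; 1066−1 = 1065
i=2: 1065 = 4^(4 + 1) + 2·4^2 + 2·4 + 1 (b=4); 4→5: 5^(5 + 1) + 2·5^2 + 2·5 + 1 = 15686; 15686−1 = 15685
i=3: 15685 = 5^(5 + 1) + 2·5^2 + 2·5 (b=5); 5→6: 6^(6 + 1) + 2·6^2 + 2·6 = 280020; 280020−1 = 280019
i=4: 280019 = 6^(6 + 1) + 2·6^2 + 6 + 5 (b=6); 6→7: 7^(7 + 1) + 2·7^2 + 7 + 5 = 5764911; 5764911−1 = 5764910
i=5: 5764910 = 7^(7 + 1) + 2·7^2 + 7 + 4 (b=7); 7→8: 8^(8 + 1) + 2·8^2 + 8 + 4 = 134217868; 134217868−1 = 134217867
i=6: 134217867 = 8^(8 + 1) + 2·8^2 + 8 + 3 (b=8); 8→9: 9^(9 + 1) + 2·9^2 + 9 + 3 = 3486784575; 3486784575−1 = 3486784574
i=7: 3486784574 = 9^(9 + 1) + 2·9^2 + 9 + 2 (b=9); 9→10: 10^(10 + 1) + 2·10^2 + 10 + 2 = 100000000212; 100000000212−1 = 100000000211
i=8: 100000000211 = 10^(10 + 1) + 2·10^2 + 10 + 1 (b=10); 10→11: 11^(11 + 1) + 2·11^2 + 11 + 1 = 3138428376975; 3138428376975−1 = 3138428376974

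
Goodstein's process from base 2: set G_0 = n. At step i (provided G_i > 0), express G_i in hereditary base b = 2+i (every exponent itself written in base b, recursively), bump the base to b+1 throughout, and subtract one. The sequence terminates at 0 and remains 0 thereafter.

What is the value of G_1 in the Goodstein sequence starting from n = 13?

108

G_0 = 13. HB_2(13) = 2^(2 + 1) + 2^2 + 1. Bump = 109. G_1 = 108.
G_1 = 108. HB_3(108) = 3^(3 + 1) + 3^3. Bump = 1280. G_2 = 1279.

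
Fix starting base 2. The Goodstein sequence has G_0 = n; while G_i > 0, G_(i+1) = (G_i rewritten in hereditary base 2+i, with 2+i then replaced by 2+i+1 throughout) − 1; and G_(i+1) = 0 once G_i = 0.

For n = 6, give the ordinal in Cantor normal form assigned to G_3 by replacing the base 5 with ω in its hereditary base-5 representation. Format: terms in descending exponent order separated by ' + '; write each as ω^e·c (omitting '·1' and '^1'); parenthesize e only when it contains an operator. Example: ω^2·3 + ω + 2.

[0] 6 ≡ 2^2 + 2 (base 2). Lift 3: 30. −1: 29.
[1] 29 ≡ 3^3 + 2 (base 3). Lift 4: 258. −1: 257.
[2] 257 ≡ 4^4 + 1 (base 4). Lift 5: 3126. −1: 3125.

ω^ω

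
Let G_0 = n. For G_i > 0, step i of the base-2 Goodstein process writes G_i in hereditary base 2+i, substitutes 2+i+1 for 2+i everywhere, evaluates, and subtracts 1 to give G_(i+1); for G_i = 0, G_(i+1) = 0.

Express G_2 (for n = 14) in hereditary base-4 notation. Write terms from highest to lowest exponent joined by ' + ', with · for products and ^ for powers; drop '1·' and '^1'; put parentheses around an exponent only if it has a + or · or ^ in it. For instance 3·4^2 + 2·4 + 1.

4^(4 + 1) + 4^4 + 1

i=0: 14 = 2^(2 + 1) + 2^2 + 2 (b=2); 2→3: 3^(3 + 1) + 3^3 + 3 = 111; 111−1 = 110
i=1: 110 = 3^(3 + 1) + 3^3 + 2 (b=3); 3→4: 4^(4 + 1) + 4^4 + 2 = 1282; 1282−1 = 1281
i=2: 1281 = 4^(4 + 1) + 4^4 + 1 (b=4); 4→5: 5^(5 + 1) + 5^5 + 1 = 18751; 18751−1 = 18750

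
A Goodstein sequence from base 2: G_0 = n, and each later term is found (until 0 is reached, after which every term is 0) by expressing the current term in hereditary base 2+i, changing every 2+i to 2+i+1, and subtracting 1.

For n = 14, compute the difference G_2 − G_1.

step 0: 14 = 2^(2 + 1) + 2^2 + 2; sub 3 for 2: 3^(3 + 1) + 3^3 + 3; = 111; G_1 = 111−1 = 110
step 1: 110 = 3^(3 + 1) + 3^3 + 2; sub 4 for 3: 4^(4 + 1) + 4^4 + 2; = 1282; G_2 = 1282−1 = 1281

1171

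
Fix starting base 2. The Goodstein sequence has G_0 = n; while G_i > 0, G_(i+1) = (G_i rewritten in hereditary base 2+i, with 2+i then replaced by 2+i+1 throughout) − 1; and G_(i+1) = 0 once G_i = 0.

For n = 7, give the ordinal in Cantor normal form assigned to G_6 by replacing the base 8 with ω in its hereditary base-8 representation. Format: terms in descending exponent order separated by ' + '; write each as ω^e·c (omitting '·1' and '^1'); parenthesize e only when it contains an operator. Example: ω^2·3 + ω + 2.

G_0 = 7. HB_2(7) = 2^2 + 2 + 1. Bump = 31. G_1 = 30.
G_1 = 30. HB_3(30) = 3^3 + 3. Bump = 260. G_2 = 259.
G_2 = 259. HB_4(259) = 4^4 + 3. Bump = 3128. G_3 = 3127.
G_3 = 3127. HB_5(3127) = 5^5 + 2. Bump = 46658. G_4 = 46657.
G_4 = 46657. HB_6(46657) = 6^6 + 1. Bump = 823544. G_5 = 823543.
G_5 = 823543. HB_7(823543) = 7^7. Bump = 16777216. G_6 = 16777215.

ω^7·7 + ω^6·7 + ω^5·7 + ω^4·7 + ω^3·7 + ω^2·7 + ω·7 + 7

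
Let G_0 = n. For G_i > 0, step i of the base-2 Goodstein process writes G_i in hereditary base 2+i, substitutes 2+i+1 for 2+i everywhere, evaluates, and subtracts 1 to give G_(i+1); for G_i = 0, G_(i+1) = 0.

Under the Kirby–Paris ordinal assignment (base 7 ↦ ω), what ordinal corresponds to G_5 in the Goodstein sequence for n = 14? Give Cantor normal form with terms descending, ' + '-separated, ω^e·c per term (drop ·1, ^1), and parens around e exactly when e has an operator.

ω^(ω + 1) + ω^5·5 + ω^4·5 + ω^3·5 + ω^2·5 + ω·5 + 4

[0] 14 ≡ 2^(2 + 1) + 2^2 + 2 (base 2). Lift 3: 111. −1: 110.
[1] 110 ≡ 3^(3 + 1) + 3^3 + 2 (base 3). Lift 4: 1282. −1: 1281.
[2] 1281 ≡ 4^(4 + 1) + 4^4 + 1 (base 4). Lift 5: 18751. −1: 18750.
[3] 18750 ≡ 5^(5 + 1) + 5^5 (base 5). Lift 6: 326592. −1: 326591.
[4] 326591 ≡ 6^(6 + 1) + 5·6^5 + 5·6^4 + 5·6^3 + 5·6^2 + 5·6 + 5 (base 6). Lift 7: 5862841. −1: 5862840.
[5] 5862840 ≡ 7^(7 + 1) + 5·7^5 + 5·7^4 + 5·7^3 + 5·7^2 + 5·7 + 4 (base 7). Lift 8: 134404972. −1: 134404971.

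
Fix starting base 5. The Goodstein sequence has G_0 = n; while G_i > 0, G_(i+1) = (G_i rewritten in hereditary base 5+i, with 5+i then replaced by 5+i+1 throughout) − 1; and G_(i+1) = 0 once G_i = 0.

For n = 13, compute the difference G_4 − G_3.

step 0: 13 = 2·5 + 3; sub 6 for 5: 2·6 + 3; = 15; G_1 = 15−1 = 14
step 1: 14 = 2·6 + 2; sub 7 for 6: 2·7 + 2; = 16; G_2 = 16−1 = 15
step 2: 15 = 2·7 + 1; sub 8 for 7: 2·8 + 1; = 17; G_3 = 17−1 = 16
step 3: 16 = 2·8; sub 9 for 8: 2·9; = 18; G_4 = 18−1 = 17

1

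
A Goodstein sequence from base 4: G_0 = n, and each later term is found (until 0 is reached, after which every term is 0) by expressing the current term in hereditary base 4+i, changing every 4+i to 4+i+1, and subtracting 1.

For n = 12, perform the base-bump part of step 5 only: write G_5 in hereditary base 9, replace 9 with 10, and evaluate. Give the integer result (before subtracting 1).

20

step 0: 12 = 3·4; sub 5 for 4: 3·5; = 15; G_1 = 15−1 = 14
step 1: 14 = 2·5 + 4; sub 6 for 5: 2·6 + 4; = 16; G_2 = 16−1 = 15
step 2: 15 = 2·6 + 3; sub 7 for 6: 2·7 + 3; = 17; G_3 = 17−1 = 16
step 3: 16 = 2·7 + 2; sub 8 for 7: 2·8 + 2; = 18; G_4 = 18−1 = 17
step 4: 17 = 2·8 + 1; sub 9 for 8: 2·9 + 1; = 19; G_5 = 19−1 = 18
step 5: 18 = 2·9; sub 10 for 9: 2·10; = 20; G_6 = 20−1 = 19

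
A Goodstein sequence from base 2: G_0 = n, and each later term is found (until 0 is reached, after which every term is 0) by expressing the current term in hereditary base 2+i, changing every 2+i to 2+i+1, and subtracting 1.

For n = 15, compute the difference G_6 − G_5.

144406599

base 2: 15 = 2^(2 + 1) + 2^2 + 2 + 1; at 3: 3^(3 + 1) + 3^3 + 3 + 1 = 112; next = 111
base 3: 111 = 3^(3 + 1) + 3^3 + 3; at 4: 4^(4 + 1) + 4^4 + 4 = 1284; next = 1283
base 4: 1283 = 4^(4 + 1) + 4^4 + 3; at 5: 5^(5 + 1) + 5^5 + 3 = 18753; next = 18752
base 5: 18752 = 5^(5 + 1) + 5^5 + 2; at 6: 6^(6 + 1) + 6^6 + 2 = 326594; next = 326593
base 6: 326593 = 6^(6 + 1) + 6^6 + 1; at 7: 7^(7 + 1) + 7^7 + 1 = 6588345; next = 6588344
base 7: 6588344 = 7^(7 + 1) + 7^7; at 8: 8^(8 + 1) + 8^8 = 150994944; next = 150994943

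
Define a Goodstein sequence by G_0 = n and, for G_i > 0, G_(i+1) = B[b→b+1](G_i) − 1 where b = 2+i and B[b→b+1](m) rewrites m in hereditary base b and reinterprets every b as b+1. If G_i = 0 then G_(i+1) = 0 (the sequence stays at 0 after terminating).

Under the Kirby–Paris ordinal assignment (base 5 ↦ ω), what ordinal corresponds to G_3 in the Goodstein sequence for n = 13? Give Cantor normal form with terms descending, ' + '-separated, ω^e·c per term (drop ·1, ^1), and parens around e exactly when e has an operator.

ω^(ω + 1) + ω^3·3 + ω^2·3 + ω·3 + 2

[0] 13 ≡ 2^(2 + 1) + 2^2 + 1 (base 2). Lift 3: 109. −1: 108.
[1] 108 ≡ 3^(3 + 1) + 3^3 (base 3). Lift 4: 1280. −1: 1279.
[2] 1279 ≡ 4^(4 + 1) + 3·4^3 + 3·4^2 + 3·4 + 3 (base 4). Lift 5: 16093. −1: 16092.
[3] 16092 ≡ 5^(5 + 1) + 3·5^3 + 3·5^2 + 3·5 + 2 (base 5). Lift 6: 280712. −1: 280711.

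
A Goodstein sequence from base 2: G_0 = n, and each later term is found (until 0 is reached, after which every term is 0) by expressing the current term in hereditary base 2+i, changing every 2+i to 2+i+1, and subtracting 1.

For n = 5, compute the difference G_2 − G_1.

228

G_0=5  [base 2] 2^2 + 1  →[2↦3]→  3^3 + 1 = 28  −1 ⇒ G_1=27
G_1=27  [base 3] 3^3  →[3↦4]→  4^4 = 256  −1 ⇒ G_2=255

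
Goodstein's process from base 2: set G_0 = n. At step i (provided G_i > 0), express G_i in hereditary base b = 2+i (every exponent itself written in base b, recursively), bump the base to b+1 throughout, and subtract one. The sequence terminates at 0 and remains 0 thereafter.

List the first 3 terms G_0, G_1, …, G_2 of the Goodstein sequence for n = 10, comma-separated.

[0] 10 ≡ 2^(2 + 1) + 2 (base 2). Lift 3: 84. −1: 83.
[1] 83 ≡ 3^(3 + 1) + 2 (base 3). Lift 4: 1026. −1: 1025.

10, 83, 1025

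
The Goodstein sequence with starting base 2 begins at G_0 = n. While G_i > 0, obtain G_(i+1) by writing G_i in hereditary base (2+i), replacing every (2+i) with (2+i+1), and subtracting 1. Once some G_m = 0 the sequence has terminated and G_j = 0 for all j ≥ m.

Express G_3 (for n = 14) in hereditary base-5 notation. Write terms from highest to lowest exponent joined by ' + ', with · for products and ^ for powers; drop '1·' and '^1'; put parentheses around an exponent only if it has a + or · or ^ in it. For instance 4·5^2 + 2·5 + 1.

5^(5 + 1) + 5^5

(0) 14|_2 = 2^(2 + 1) + 2^2 + 2 ↦ 3^(3 + 1) + 3^3 + 3|_3 = 111 ⇒ 110
(1) 110|_3 = 3^(3 + 1) + 3^3 + 2 ↦ 4^(4 + 1) + 4^4 + 2|_4 = 1282 ⇒ 1281
(2) 1281|_4 = 4^(4 + 1) + 4^4 + 1 ↦ 5^(5 + 1) + 5^5 + 1|_5 = 18751 ⇒ 18750
(3) 18750|_5 = 5^(5 + 1) + 5^5 ↦ 6^(6 + 1) + 6^6|_6 = 326592 ⇒ 326591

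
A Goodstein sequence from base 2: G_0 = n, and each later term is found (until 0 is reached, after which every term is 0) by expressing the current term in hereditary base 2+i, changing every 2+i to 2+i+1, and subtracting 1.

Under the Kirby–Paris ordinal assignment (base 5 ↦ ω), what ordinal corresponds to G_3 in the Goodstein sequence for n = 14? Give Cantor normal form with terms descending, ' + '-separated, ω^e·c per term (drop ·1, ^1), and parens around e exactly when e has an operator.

ω^(ω + 1) + ω^ω

i=0: 14 = 2^(2 + 1) + 2^2 + 2 (b=2); 2→3: 3^(3 + 1) + 3^3 + 3 = 111; 111−1 = 110
i=1: 110 = 3^(3 + 1) + 3^3 + 2 (b=3); 3→4: 4^(4 + 1) + 4^4 + 2 = 1282; 1282−1 = 1281
i=2: 1281 = 4^(4 + 1) + 4^4 + 1 (b=4); 4→5: 5^(5 + 1) + 5^5 + 1 = 18751; 18751−1 = 18750
i=3: 18750 = 5^(5 + 1) + 5^5 (b=5); 5→6: 6^(6 + 1) + 6^6 = 326592; 326592−1 = 326591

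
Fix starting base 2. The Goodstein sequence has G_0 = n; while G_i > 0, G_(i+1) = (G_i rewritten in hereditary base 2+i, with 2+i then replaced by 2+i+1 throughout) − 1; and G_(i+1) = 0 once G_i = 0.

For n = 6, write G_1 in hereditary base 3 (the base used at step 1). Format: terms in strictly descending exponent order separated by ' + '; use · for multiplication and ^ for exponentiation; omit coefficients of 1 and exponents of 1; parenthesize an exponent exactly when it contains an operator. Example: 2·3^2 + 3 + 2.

step 0: 6 = 2^2 + 2; sub 3 for 2: 3^3 + 3; = 30; G_1 = 30−1 = 29
step 1: 29 = 3^3 + 2; sub 4 for 3: 4^4 + 2; = 258; G_2 = 258−1 = 257

3^3 + 2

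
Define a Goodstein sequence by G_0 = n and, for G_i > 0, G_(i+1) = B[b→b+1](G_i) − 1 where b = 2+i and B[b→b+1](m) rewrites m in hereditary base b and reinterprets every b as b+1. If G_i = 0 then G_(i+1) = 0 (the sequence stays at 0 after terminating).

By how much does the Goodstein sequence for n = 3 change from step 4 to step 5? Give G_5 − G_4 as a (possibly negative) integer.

(0) 3|_2 = 2 + 1 ↦ 3 + 1|_3 = 4 ⇒ 3
(1) 3|_3 = 3 ↦ 4|_4 = 4 ⇒ 3
(2) 3|_4 = 3 ↦ 3|_5 = 3 ⇒ 2
(3) 2|_5 = 2 ↦ 2|_6 = 2 ⇒ 1
(4) 1|_6 = 1 ↦ 1|_7 = 1 ⇒ 0

-1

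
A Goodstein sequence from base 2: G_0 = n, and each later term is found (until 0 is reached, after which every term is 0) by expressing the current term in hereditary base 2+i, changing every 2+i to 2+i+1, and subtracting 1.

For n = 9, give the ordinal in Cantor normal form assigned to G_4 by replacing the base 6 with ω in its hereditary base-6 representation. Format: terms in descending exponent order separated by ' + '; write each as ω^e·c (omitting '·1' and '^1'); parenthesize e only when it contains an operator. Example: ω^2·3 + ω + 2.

ω^ω·3 + ω^3·3 + ω^2·3 + ω·3 + 1

(0) 9|_2 = 2^(2 + 1) + 1 ↦ 3^(3 + 1) + 1|_3 = 82 ⇒ 81
(1) 81|_3 = 3^(3 + 1) ↦ 4^(4 + 1)|_4 = 1024 ⇒ 1023
(2) 1023|_4 = 3·4^4 + 3·4^3 + 3·4^2 + 3·4 + 3 ↦ 3·5^5 + 3·5^3 + 3·5^2 + 3·5 + 3|_5 = 9843 ⇒ 9842
(3) 9842|_5 = 3·5^5 + 3·5^3 + 3·5^2 + 3·5 + 2 ↦ 3·6^6 + 3·6^3 + 3·6^2 + 3·6 + 2|_6 = 140744 ⇒ 140743
(4) 140743|_6 = 3·6^6 + 3·6^3 + 3·6^2 + 3·6 + 1 ↦ 3·7^7 + 3·7^3 + 3·7^2 + 3·7 + 1|_7 = 2471827 ⇒ 2471826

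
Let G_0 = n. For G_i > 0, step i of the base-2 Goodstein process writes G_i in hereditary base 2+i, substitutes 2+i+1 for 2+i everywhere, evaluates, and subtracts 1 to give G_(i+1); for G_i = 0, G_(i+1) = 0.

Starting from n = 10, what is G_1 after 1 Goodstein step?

[0] 10 ≡ 2^(2 + 1) + 2 (base 2). Lift 3: 84. −1: 83.
[1] 83 ≡ 3^(3 + 1) + 2 (base 3). Lift 4: 1026. −1: 1025.

83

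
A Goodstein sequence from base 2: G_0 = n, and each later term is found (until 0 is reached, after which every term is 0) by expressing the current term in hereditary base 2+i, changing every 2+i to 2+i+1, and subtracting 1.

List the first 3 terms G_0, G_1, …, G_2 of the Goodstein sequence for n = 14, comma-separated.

[0] 14 ≡ 2^(2 + 1) + 2^2 + 2 (base 2). Lift 3: 111. −1: 110.
[1] 110 ≡ 3^(3 + 1) + 3^3 + 2 (base 3). Lift 4: 1282. −1: 1281.

14, 110, 1281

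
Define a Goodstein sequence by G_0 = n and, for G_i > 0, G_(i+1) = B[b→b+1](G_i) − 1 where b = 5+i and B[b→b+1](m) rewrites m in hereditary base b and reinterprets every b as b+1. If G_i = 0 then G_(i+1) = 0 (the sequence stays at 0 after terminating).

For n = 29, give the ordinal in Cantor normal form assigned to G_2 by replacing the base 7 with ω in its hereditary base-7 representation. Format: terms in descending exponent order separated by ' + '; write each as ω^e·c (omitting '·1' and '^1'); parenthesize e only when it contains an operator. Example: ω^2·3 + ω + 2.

(0) 29|_5 = 5^2 + 4 ↦ 6^2 + 4|_6 = 40 ⇒ 39
(1) 39|_6 = 6^2 + 3 ↦ 7^2 + 3|_7 = 52 ⇒ 51
(2) 51|_7 = 7^2 + 2 ↦ 8^2 + 2|_8 = 66 ⇒ 65

ω^2 + 2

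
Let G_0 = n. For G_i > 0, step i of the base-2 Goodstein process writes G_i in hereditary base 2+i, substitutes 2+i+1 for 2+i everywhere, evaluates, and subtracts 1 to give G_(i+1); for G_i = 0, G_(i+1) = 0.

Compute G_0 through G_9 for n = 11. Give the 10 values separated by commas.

11, 84, 1027, 15627, 279937, 5764801, 134217727, 2749609302, 70077777775, 1997331745490

G_0 = 11. HB_2(11) = 2^(2 + 1) + 2 + 1. Bump = 85. G_1 = 84.
G_1 = 84. HB_3(84) = 3^(3 + 1) + 3. Bump = 1028. G_2 = 1027.
G_2 = 1027. HB_4(1027) = 4^(4 + 1) + 3. Bump = 15628. G_3 = 15627.
G_3 = 15627. HB_5(15627) = 5^(5 + 1) + 2. Bump = 279938. G_4 = 279937.
G_4 = 279937. HB_6(279937) = 6^(6 + 1) + 1. Bump = 5764802. G_5 = 5764801.
G_5 = 5764801. HB_7(5764801) = 7^(7 + 1). Bump = 134217728. G_6 = 134217727.
G_6 = 134217727. HB_8(134217727) = 7·8^8 + 7·8^7 + 7·8^6 + 7·8^5 + 7·8^4 + 7·8^3 + 7·8^2 + 7·8 + 7. Bump = 2749609303. G_7 = 2749609302.
G_7 = 2749609302. HB_9(2749609302) = 7·9^9 + 7·9^7 + 7·9^6 + 7·9^5 + 7·9^4 + 7·9^3 + 7·9^2 + 7·9 + 6. Bump = 70077777776. G_8 = 70077777775.
G_8 = 70077777775. HB_10(70077777775) = 7·10^10 + 7·10^7 + 7·10^6 + 7·10^5 + 7·10^4 + 7·10^3 + 7·10^2 + 7·10 + 5. Bump = 1997331745491. G_9 = 1997331745490.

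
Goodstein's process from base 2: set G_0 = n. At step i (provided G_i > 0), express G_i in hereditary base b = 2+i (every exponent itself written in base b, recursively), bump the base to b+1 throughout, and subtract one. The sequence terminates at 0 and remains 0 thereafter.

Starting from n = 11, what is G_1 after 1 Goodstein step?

84

G_0=11  [base 2] 2^(2 + 1) + 2 + 1  →[2↦3]→  3^(3 + 1) + 3 + 1 = 85  −1 ⇒ G_1=84
G_1=84  [base 3] 3^(3 + 1) + 3  →[3↦4]→  4^(4 + 1) + 4 = 1028  −1 ⇒ G_2=1027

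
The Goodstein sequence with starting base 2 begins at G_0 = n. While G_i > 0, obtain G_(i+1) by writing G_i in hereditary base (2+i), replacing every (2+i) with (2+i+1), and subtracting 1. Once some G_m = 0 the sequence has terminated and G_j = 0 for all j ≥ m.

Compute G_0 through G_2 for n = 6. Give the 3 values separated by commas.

6, 29, 257

step 0: 6 = 2^2 + 2; sub 3 for 2: 3^3 + 3; = 30; G_1 = 30−1 = 29
step 1: 29 = 3^3 + 2; sub 4 for 3: 4^4 + 2; = 258; G_2 = 258−1 = 257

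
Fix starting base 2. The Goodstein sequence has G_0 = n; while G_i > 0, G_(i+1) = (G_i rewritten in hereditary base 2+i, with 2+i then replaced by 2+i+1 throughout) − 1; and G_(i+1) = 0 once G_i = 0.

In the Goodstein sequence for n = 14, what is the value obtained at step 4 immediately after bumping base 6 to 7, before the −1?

5862841

G_0=14  [base 2] 2^(2 + 1) + 2^2 + 2  →[2↦3]→  3^(3 + 1) + 3^3 + 3 = 111  −1 ⇒ G_1=110
G_1=110  [base 3] 3^(3 + 1) + 3^3 + 2  →[3↦4]→  4^(4 + 1) + 4^4 + 2 = 1282  −1 ⇒ G_2=1281
G_2=1281  [base 4] 4^(4 + 1) + 4^4 + 1  →[4↦5]→  5^(5 + 1) + 5^5 + 1 = 18751  −1 ⇒ G_3=18750
G_3=18750  [base 5] 5^(5 + 1) + 5^5  →[5↦6]→  6^(6 + 1) + 6^6 = 326592  −1 ⇒ G_4=326591
G_4=326591  [base 6] 6^(6 + 1) + 5·6^5 + 5·6^4 + 5·6^3 + 5·6^2 + 5·6 + 5  →[6↦7]→  7^(7 + 1) + 5·7^5 + 5·7^4 + 5·7^3 + 5·7^2 + 5·7 + 5 = 5862841  −1 ⇒ G_5=5862840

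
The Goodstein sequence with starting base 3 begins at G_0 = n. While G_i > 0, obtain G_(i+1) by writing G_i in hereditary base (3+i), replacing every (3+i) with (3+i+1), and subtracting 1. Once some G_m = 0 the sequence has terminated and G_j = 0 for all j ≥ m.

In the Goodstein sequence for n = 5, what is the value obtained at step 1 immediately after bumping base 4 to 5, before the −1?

(0) 5|_3 = 3 + 2 ↦ 4 + 2|_4 = 6 ⇒ 5
(1) 5|_4 = 4 + 1 ↦ 5 + 1|_5 = 6 ⇒ 5

6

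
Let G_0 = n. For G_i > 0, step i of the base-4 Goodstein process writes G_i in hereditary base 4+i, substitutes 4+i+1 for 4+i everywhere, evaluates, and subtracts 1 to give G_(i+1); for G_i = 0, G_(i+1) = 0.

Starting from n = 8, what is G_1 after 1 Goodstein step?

9

i=0: 8 = 2·4 (b=4); 4→5: 2·5 = 10; 10−1 = 9
i=1: 9 = 5 + 4 (b=5); 5→6: 6 + 4 = 10; 10−1 = 9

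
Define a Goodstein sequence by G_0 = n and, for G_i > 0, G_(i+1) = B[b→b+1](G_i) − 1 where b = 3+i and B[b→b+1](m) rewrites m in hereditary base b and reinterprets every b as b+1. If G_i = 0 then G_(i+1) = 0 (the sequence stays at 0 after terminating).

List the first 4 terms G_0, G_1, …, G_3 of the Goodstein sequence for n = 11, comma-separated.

11, 17, 25, 35

[0] 11 ≡ 3^2 + 2 (base 3). Lift 4: 18. −1: 17.
[1] 17 ≡ 4^2 + 1 (base 4). Lift 5: 26. −1: 25.
[2] 25 ≡ 5^2 (base 5). Lift 6: 36. −1: 35.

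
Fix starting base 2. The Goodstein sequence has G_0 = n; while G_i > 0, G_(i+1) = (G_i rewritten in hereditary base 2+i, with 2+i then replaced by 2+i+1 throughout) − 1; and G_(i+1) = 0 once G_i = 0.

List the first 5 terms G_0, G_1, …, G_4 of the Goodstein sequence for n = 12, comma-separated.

G_0=12  [base 2] 2^(2 + 1) + 2^2  →[2↦3]→  3^(3 + 1) + 3^3 = 108  −1 ⇒ G_1=107
G_1=107  [base 3] 3^(3 + 1) + 2·3^2 + 2·3 + 2  →[3↦4]→  4^(4 + 1) + 2·4^2 + 2·4 + 2 = 1066  −1 ⇒ G_2=1065
G_2=1065  [base 4] 4^(4 + 1) + 2·4^2 + 2·4 + 1  →[4↦5]→  5^(5 + 1) + 2·5^2 + 2·5 + 1 = 15686  −1 ⇒ G_3=15685
G_3=15685  [base 5] 5^(5 + 1) + 2·5^2 + 2·5  →[5↦6]→  6^(6 + 1) + 2·6^2 + 2·6 = 280020  −1 ⇒ G_4=280019

12, 107, 1065, 15685, 280019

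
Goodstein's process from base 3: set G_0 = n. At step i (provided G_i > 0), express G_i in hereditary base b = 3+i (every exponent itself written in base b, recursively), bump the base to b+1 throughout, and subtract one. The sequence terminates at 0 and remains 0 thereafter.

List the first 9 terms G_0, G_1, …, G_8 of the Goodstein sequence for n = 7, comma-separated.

7, 8, 9, 9, 9, 9, 9, 9, 8

step 0: 7 = 2·3 + 1; sub 4 for 3: 2·4 + 1; = 9; G_1 = 9−1 = 8
step 1: 8 = 2·4; sub 5 for 4: 2·5; = 10; G_2 = 10−1 = 9
step 2: 9 = 5 + 4; sub 6 for 5: 6 + 4; = 10; G_3 = 10−1 = 9
step 3: 9 = 6 + 3; sub 7 for 6: 7 + 3; = 10; G_4 = 10−1 = 9
step 4: 9 = 7 + 2; sub 8 for 7: 8 + 2; = 10; G_5 = 10−1 = 9
step 5: 9 = 8 + 1; sub 9 for 8: 9 + 1; = 10; G_6 = 10−1 = 9
step 6: 9 = 9; sub 10 for 9: 10; = 10; G_7 = 10−1 = 9
step 7: 9 = 9; sub 11 for 10: 9; = 9; G_8 = 9−1 = 8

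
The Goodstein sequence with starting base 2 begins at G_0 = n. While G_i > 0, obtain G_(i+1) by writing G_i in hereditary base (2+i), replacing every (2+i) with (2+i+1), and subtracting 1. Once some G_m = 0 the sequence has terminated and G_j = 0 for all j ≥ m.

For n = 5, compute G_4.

G_0=5  [base 2] 2^2 + 1  →[2↦3]→  3^3 + 1 = 28  −1 ⇒ G_1=27
G_1=27  [base 3] 3^3  →[3↦4]→  4^4 = 256  −1 ⇒ G_2=255
G_2=255  [base 4] 3·4^3 + 3·4^2 + 3·4 + 3  →[4↦5]→  3·5^3 + 3·5^2 + 3·5 + 3 = 468  −1 ⇒ G_3=467
G_3=467  [base 5] 3·5^3 + 3·5^2 + 3·5 + 2  →[5↦6]→  3·6^3 + 3·6^2 + 3·6 + 2 = 776  −1 ⇒ G_4=775
G_4=775  [base 6] 3·6^3 + 3·6^2 + 3·6 + 1  →[6↦7]→  3·7^3 + 3·7^2 + 3·7 + 1 = 1198  −1 ⇒ G_5=1197

775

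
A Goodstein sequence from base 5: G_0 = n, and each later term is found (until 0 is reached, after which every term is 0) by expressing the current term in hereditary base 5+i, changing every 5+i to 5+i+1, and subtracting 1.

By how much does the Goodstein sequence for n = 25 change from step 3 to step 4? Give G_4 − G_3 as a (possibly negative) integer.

4

base 5: 25 = 5^2; at 6: 6^2 = 36; next = 35
base 6: 35 = 5·6 + 5; at 7: 5·7 + 5 = 40; next = 39
base 7: 39 = 5·7 + 4; at 8: 5·8 + 4 = 44; next = 43
base 8: 43 = 5·8 + 3; at 9: 5·9 + 3 = 48; next = 47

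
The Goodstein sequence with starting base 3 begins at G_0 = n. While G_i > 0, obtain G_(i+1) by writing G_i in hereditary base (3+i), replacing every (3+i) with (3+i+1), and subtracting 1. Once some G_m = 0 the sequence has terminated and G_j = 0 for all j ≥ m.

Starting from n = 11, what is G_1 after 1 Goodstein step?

[0] 11 ≡ 3^2 + 2 (base 3). Lift 4: 18. −1: 17.
[1] 17 ≡ 4^2 + 1 (base 4). Lift 5: 26. −1: 25.

17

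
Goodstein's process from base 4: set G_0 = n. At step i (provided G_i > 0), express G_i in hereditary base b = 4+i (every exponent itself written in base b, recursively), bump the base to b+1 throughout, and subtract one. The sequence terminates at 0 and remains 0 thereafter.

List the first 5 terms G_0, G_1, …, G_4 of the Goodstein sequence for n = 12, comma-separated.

12, 14, 15, 16, 17

(0) 12|_4 = 3·4 ↦ 3·5|_5 = 15 ⇒ 14
(1) 14|_5 = 2·5 + 4 ↦ 2·6 + 4|_6 = 16 ⇒ 15
(2) 15|_6 = 2·6 + 3 ↦ 2·7 + 3|_7 = 17 ⇒ 16
(3) 16|_7 = 2·7 + 2 ↦ 2·8 + 2|_8 = 18 ⇒ 17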